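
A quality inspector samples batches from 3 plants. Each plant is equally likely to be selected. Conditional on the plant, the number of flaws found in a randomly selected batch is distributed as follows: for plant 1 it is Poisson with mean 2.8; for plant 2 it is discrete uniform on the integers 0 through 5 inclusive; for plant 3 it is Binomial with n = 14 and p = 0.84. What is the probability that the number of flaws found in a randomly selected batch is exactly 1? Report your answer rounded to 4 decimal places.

0.1123

Conditional on each plant, P(X = 1): 1: 0.170268; 2: 0.166667; 3: 5.29623e-10.
By total probability, P(X = 1) = 0.333333·0.170268 + 0.333333·0.166667 + 0.333333·5.29623e-10 = 0.112312.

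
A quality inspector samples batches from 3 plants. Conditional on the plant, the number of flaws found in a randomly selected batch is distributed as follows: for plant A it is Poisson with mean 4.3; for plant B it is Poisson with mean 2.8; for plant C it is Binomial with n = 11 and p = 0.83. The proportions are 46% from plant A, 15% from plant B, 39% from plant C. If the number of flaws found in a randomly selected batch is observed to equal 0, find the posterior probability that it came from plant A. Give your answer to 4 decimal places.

0.4063

Likelihoods P(X=0 | ·): A: 0.0135686; B: 0.0608101; C: 3.42719e-09.
Posterior ∝ prior × likelihood. Numerator for A: 0.46·0.0135686 = 0.00624154.
Normalizing constant: 0.46·0.0135686 + 0.15·0.0608101 + 0.39·3.42719e-09 = 0.015363.
P(A | observation) = 0.00624154 / 0.015363 = 0.406269.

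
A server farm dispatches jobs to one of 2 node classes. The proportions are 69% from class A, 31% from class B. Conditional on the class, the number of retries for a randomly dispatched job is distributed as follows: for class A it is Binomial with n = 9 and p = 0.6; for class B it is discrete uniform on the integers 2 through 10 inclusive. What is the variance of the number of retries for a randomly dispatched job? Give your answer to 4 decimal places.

Per component, A: μ=5.4, E[X²]=31.32; B: μ=6, E[X²]=42.6667.
E[X] = 0.69·5.4 + 0.31·6 = 5.586.
E[X²] = 0.69·31.32 + 0.31·42.6667 = 34.8375.
Var(X) = E[X²] − (E[X])² = 34.8375 − 31.2034 = 3.63407.

3.6341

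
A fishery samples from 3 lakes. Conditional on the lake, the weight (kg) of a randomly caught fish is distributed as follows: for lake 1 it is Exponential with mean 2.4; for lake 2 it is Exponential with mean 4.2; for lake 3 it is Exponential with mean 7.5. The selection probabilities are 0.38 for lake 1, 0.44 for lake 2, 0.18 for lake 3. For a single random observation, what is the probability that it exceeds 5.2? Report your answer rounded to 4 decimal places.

Conditional on each lake, P(X > 5.2): 1: 0.114559; 2: 0.289936; 3: 0.499907.
By total probability, P(X > 5.2) = 0.38·0.114559 + 0.44·0.289936 + 0.18·0.499907 = 0.261087.

0.2611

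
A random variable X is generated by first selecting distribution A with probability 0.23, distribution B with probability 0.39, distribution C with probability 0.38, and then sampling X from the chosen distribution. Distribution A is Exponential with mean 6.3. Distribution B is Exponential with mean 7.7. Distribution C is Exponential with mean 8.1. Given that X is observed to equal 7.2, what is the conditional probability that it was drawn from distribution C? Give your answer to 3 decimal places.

0.380

Likelihoods f(7.2 | ·): A: 0.0506201; B: 0.0509819; C: 0.0507546.
Posterior ∝ prior × likelihood. Numerator for C: 0.38·0.0507546 = 0.0192867.
Normalizing constant: 0.23·0.0506201 + 0.39·0.0509819 + 0.38·0.0507546 = 0.0508123.
P(C | observation) = 0.0192867 / 0.0508123 = 0.379569.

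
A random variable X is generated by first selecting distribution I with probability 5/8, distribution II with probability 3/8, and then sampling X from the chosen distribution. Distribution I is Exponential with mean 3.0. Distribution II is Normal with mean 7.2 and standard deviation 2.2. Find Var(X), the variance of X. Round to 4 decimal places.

Per component, I: μ=3, E[X²]=18; II: μ=7.2, E[X²]=56.68.
E[X] = 0.625·3 + 0.375·7.2 = 4.575.
E[X²] = 0.625·18 + 0.375·56.68 = 32.505.
Var(X) = E[X²] − (E[X])² = 32.505 − 20.9306 = 11.5744.

11.5744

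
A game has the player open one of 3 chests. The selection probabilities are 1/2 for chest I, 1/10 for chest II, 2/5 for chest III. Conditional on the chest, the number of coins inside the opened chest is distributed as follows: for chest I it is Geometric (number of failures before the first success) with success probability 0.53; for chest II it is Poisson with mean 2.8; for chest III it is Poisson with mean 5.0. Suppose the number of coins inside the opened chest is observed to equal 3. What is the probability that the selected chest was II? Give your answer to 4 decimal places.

0.2101

Likelihoods P(X=3 | ·): I: 0.0550262; II: 0.222484; III: 0.140374.
Posterior ∝ prior × likelihood. Numerator for II: 0.1·0.222484 = 0.0222484.
Normalizing constant: 0.5·0.0550262 + 0.1·0.222484 + 0.4·0.140374 = 0.105911.
P(II | observation) = 0.0222484 / 0.105911 = 0.210067.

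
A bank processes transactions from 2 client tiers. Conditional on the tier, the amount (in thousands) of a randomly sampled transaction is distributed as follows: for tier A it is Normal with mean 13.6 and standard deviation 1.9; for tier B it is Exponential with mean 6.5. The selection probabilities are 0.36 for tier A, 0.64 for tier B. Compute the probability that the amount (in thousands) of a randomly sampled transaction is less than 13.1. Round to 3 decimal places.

Conditional on each tier, P(X < 13.1): A: 0.396214; B: 0.866731.
By total probability, P(X < 13.1) = 0.36·0.396214 + 0.64·0.866731 = 0.697345.

0.697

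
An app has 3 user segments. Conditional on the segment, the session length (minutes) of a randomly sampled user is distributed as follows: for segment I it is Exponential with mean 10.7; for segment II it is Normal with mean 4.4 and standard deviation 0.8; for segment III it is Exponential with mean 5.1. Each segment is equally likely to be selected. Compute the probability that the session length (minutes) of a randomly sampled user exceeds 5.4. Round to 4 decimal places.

Conditional on each segment, P(X > 5.4): I: 0.603703; II: 0.10565; III: 0.346864.
By total probability, P(X > 5.4) = 0.333333·0.603703 + 0.333333·0.10565 + 0.333333·0.346864 = 0.352072.

0.3521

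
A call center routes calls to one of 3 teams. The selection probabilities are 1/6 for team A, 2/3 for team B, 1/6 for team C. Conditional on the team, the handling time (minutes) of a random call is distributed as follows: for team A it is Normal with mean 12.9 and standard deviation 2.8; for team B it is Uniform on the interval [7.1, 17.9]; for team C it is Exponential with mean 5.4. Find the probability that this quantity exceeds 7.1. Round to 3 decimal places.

Conditional on each team, P(X > 7.1): A: 0.980841; B: 1; C: 0.268524.
By total probability, P(X > 7.1) = 0.166667·0.980841 + 0.666667·1 + 0.166667·0.268524 = 0.874894.

0.875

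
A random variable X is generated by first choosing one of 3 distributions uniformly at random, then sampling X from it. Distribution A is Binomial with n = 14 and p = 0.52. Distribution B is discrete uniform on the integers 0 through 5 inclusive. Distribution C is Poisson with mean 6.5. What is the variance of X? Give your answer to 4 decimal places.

Per component, A: μ=7.28, E[X²]=56.4928; B: μ=2.5, E[X²]=9.16667; C: μ=6.5, E[X²]=48.75.
E[X] = 0.333333·7.28 + 0.333333·2.5 + 0.333333·6.5 = 5.42667.
E[X²] = 0.333333·56.4928 + 0.333333·9.16667 + 0.333333·48.75 = 38.1365.
Var(X) = E[X²] − (E[X])² = 38.1365 − 29.4487 = 8.68778.

8.6878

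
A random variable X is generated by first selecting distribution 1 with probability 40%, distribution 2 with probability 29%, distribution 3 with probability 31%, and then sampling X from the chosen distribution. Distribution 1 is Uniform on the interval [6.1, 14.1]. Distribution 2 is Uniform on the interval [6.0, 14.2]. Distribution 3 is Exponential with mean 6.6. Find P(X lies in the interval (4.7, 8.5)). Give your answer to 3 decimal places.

0.275

Conditional on each component, P(4.7 < X < 8.5): 1: 0.3; 2: 0.304878; 3: 0.214747.
By total probability, P(4.7 < X < 8.5) = 0.4·0.3 + 0.29·0.304878 + 0.31·0.214747 = 0.274986.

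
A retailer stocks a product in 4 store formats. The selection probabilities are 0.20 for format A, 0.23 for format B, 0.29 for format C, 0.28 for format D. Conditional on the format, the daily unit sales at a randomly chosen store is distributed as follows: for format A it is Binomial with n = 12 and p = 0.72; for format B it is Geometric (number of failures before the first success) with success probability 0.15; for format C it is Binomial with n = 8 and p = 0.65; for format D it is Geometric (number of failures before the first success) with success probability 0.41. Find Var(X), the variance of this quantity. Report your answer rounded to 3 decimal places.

16.994

Per component, A: μ=8.64, E[X²]=77.0688; B: μ=5.66667, E[X²]=69.8889; C: μ=5.2, E[X²]=28.86; D: μ=1.43902, E[X²]=5.58061.
E[X] = 0.2·8.64 + 0.23·5.66667 + 0.29·5.2 + 0.28·1.43902 = 4.94226.
E[X²] = 0.2·77.0688 + 0.23·69.8889 + 0.29·28.86 + 0.28·5.58061 = 41.4202.
Var(X) = E[X²] − (E[X])² = 41.4202 − 24.4259 = 16.9942.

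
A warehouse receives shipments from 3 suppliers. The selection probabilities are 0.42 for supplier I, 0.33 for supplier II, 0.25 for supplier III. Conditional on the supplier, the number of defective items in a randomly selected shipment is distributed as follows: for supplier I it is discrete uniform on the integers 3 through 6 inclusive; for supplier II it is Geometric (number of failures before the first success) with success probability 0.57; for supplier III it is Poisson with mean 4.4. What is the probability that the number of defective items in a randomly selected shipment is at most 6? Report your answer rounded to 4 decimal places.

Conditional on each supplier, P(X ≤ 6): I: 1; II: 0.997282; III: 0.843645.
By total probability, P(X ≤ 6) = 0.42·1 + 0.33·0.997282 + 0.25·0.843645 = 0.960014.

0.9600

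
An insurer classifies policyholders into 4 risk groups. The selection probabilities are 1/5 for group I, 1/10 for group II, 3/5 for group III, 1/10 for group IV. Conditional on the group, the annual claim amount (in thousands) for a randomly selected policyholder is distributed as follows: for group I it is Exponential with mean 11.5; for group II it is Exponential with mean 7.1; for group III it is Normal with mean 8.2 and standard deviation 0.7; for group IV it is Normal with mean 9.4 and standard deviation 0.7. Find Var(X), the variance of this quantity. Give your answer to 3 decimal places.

Per component, I: μ=11.5, E[X²]=264.5; II: μ=7.1, E[X²]=100.82; III: μ=8.2, E[X²]=67.73; IV: μ=9.4, E[X²]=88.85.
E[X] = 0.2·11.5 + 0.1·7.1 + 0.6·8.2 + 0.1·9.4 = 8.87.
E[X²] = 0.2·264.5 + 0.1·100.82 + 0.6·67.73 + 0.1·88.85 = 112.505.
Var(X) = E[X²] − (E[X])² = 112.505 − 78.6769 = 33.8281.

33.828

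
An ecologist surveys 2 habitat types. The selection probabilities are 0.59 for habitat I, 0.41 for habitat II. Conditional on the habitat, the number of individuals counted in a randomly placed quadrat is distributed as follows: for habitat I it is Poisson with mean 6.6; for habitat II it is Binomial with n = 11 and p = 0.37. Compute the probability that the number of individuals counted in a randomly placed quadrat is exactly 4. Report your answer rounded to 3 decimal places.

Conditional on each habitat, P(X = 4): I: 0.107553; II: 0.243615.
By total probability, P(X = 4) = 0.59·0.107553 + 0.41·0.243615 = 0.163338.

0.163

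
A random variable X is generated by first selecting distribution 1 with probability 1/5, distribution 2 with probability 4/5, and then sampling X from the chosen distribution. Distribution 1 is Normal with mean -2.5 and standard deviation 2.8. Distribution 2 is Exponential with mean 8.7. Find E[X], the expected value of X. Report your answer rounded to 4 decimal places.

Component means — 1: -2.5; 2: 8.7.
E[X] = 0.2·-2.5 + 0.8·8.7 = 6.46.

6.4600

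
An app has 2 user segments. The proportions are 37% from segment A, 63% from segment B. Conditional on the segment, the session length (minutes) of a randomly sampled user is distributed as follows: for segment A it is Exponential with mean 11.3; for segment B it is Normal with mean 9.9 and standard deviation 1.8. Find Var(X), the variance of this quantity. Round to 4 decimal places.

49.7434

Per component, A: μ=11.3, E[X²]=255.38; B: μ=9.9, E[X²]=101.25.
E[X] = 0.37·11.3 + 0.63·9.9 = 10.418.
E[X²] = 0.37·255.38 + 0.63·101.25 = 158.278.
Var(X) = E[X²] − (E[X])² = 158.278 − 108.535 = 49.7434.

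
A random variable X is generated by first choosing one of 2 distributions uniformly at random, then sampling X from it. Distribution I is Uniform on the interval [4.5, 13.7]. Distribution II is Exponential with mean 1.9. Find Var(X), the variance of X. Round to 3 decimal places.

18.292

Per component, I: μ=9.1, E[X²]=89.8633; II: μ=1.9, E[X²]=7.22.
E[X] = 0.5·9.1 + 0.5·1.9 = 5.5.
E[X²] = 0.5·89.8633 + 0.5·7.22 = 48.5417.
Var(X) = E[X²] − (E[X])² = 48.5417 − 30.25 = 18.2917.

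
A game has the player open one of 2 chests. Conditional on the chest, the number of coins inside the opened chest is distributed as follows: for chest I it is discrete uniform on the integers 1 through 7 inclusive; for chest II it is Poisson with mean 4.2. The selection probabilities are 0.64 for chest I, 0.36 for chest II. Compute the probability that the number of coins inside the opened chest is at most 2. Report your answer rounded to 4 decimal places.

0.2585

Conditional on each chest, P(X ≤ 2): I: 0.285714; II: 0.210238.
By total probability, P(X ≤ 2) = 0.64·0.285714 + 0.36·0.210238 = 0.258543.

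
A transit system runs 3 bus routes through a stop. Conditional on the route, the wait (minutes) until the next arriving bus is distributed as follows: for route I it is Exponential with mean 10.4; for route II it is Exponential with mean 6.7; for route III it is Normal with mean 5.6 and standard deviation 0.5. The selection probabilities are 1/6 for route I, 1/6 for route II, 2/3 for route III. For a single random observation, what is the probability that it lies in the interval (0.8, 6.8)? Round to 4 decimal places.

Conditional on each route, P(0.8 < X < 6.8): I: 0.405919; II: 0.525021; III: 0.991802.
By total probability, P(0.8 < X < 6.8) = 0.166667·0.405919 + 0.166667·0.525021 + 0.666667·0.991802 = 0.816358.

0.8164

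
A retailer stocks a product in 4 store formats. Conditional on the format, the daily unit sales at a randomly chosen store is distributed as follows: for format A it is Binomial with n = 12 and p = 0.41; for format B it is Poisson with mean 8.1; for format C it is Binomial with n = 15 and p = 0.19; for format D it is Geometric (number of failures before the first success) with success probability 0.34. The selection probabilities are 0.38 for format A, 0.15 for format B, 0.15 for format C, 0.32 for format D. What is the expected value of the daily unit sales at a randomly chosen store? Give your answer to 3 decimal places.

Component means — A: 4.92; B: 8.1; C: 2.85; D: 1.94118.
E[X] = 0.38·4.92 + 0.15·8.1 + 0.15·2.85 + 0.32·1.94118 = 4.13328.

4.133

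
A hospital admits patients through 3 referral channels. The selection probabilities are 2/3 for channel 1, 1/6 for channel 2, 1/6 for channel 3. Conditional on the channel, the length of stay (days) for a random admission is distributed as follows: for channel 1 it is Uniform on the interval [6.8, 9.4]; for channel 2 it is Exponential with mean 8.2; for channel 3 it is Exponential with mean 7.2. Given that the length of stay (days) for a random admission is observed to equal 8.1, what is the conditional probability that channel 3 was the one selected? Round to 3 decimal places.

Likelihoods f(8.1 | ·): 1: 0.384615; 2: 0.0454138; 3: 0.0450906.
Posterior ∝ prior × likelihood. Numerator for 3: 0.166667·0.0450906 = 0.0075151.
Normalizing constant: 0.666667·0.384615 + 0.166667·0.0454138 + 0.166667·0.0450906 = 0.271494.
P(3 | observation) = 0.0075151 / 0.271494 = 0.0276805.

0.028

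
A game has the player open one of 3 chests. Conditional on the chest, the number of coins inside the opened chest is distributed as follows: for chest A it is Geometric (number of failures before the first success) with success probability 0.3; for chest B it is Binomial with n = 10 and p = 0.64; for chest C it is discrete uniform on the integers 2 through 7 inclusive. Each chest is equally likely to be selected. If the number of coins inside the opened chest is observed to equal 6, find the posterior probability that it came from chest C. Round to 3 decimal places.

0.375

Likelihoods P(X=6 | ·): A: 0.0352947; B: 0.242387; C: 0.166667.
Posterior ∝ prior × likelihood. Numerator for C: 0.333333·0.166667 = 0.0555556.
Normalizing constant: 0.333333·0.0352947 + 0.333333·0.242387 + 0.333333·0.166667 = 0.148116.
P(C | observation) = 0.0555556 / 0.148116 = 0.375081.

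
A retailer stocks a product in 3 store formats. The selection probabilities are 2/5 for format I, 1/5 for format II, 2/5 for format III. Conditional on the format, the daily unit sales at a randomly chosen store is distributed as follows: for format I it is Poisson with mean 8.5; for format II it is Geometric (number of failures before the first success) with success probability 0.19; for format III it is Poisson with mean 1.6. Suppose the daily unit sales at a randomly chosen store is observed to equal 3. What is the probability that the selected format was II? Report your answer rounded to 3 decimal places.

Likelihoods P(X=3 | ·): I: 0.0208258; II: 0.100974; III: 0.137828.
Posterior ∝ prior × likelihood. Numerator for II: 0.2·0.100974 = 0.0201948.
Normalizing constant: 0.4·0.0208258 + 0.2·0.100974 + 0.4·0.137828 = 0.0836563.
P(II | observation) = 0.0201948 / 0.0836563 = 0.241402.

0.241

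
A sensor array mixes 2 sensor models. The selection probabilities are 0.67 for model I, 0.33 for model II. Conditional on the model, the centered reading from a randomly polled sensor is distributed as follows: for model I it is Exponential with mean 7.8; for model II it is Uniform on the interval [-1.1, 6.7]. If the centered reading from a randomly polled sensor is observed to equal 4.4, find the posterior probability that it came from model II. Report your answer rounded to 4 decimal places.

Likelihoods f(4.4 | ·): I: 0.0729321; II: 0.128205.
Posterior ∝ prior × likelihood. Numerator for II: 0.33·0.128205 = 0.0423077.
Normalizing constant: 0.67·0.0729321 + 0.33·0.128205 = 0.0911722.
P(II | observation) = 0.0423077 / 0.0911722 = 0.464042.

0.4640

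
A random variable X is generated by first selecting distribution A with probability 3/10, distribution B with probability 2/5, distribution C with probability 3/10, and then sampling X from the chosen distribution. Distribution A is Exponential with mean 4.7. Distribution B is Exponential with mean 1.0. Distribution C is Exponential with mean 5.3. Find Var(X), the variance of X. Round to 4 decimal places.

19.3480

Per component, A: μ=4.7, E[X²]=44.18; B: μ=1, E[X²]=2; C: μ=5.3, E[X²]=56.18.
E[X] = 0.3·4.7 + 0.4·1 + 0.3·5.3 = 3.4.
E[X²] = 0.3·44.18 + 0.4·2 + 0.3·56.18 = 30.908.
Var(X) = E[X²] − (E[X])² = 30.908 − 11.56 = 19.348.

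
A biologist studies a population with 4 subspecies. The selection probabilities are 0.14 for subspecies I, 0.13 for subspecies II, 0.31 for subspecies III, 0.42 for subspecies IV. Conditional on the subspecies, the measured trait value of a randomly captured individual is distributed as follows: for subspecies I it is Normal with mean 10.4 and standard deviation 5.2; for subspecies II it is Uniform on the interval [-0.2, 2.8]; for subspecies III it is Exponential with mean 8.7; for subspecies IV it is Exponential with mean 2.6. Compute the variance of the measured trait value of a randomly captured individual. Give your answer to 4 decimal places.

42.5400

Per component, I: μ=10.4, E[X²]=135.2; II: μ=1.3, E[X²]=2.44; III: μ=8.7, E[X²]=151.38; IV: μ=2.6, E[X²]=13.52.
E[X] = 0.14·10.4 + 0.13·1.3 + 0.31·8.7 + 0.42·2.6 = 5.414.
E[X²] = 0.14·135.2 + 0.13·2.44 + 0.31·151.38 + 0.42·13.52 = 71.8514.
Var(X) = E[X²] − (E[X])² = 71.8514 − 29.3114 = 42.54.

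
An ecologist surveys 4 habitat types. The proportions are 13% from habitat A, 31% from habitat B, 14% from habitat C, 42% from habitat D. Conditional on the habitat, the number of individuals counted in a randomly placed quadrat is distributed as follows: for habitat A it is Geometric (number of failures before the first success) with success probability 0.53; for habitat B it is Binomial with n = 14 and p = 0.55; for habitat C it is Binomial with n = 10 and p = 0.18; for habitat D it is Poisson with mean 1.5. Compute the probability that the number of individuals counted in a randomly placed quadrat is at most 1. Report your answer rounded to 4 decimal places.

Conditional on each habitat, P(X ≤ 1): A: 0.7791; B: 0.000252883; C: 0.439163; D: 0.557825.
By total probability, P(X ≤ 1) = 0.13·0.7791 + 0.31·0.000252883 + 0.14·0.439163 + 0.42·0.557825 = 0.397131.

0.3971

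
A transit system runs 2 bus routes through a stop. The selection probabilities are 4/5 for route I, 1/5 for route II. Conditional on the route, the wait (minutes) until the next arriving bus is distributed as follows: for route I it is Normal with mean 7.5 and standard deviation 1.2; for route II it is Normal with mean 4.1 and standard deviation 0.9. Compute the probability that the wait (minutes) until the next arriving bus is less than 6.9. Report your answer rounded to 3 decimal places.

0.447

Conditional on each route, P(X < 6.9): I: 0.308538; II: 0.999068.
By total probability, P(X < 6.9) = 0.8·0.308538 + 0.2·0.999068 = 0.446644.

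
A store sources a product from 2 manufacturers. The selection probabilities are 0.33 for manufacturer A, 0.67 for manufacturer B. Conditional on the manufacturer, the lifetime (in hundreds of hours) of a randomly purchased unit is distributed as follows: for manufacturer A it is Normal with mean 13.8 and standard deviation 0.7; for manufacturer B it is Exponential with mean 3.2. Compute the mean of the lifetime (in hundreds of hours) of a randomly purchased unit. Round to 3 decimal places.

6.698

Component means — A: 13.8; B: 3.2.
E[X] = 0.33·13.8 + 0.67·3.2 = 6.698.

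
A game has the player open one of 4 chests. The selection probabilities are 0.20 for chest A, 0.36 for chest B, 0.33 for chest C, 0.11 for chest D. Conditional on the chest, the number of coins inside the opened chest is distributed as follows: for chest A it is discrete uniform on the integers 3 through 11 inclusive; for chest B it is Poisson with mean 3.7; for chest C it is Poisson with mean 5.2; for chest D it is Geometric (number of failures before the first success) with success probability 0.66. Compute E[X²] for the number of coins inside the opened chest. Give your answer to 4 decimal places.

For each component E[X²] = Var + (mean)², giving A: 55.6667; B: 17.39; C: 32.24; D: 1.04591.
Overall E[X²] = 0.2·55.6667 + 0.36·17.39 + 0.33·32.24 + 0.11·1.04591 = 28.148.

28.1480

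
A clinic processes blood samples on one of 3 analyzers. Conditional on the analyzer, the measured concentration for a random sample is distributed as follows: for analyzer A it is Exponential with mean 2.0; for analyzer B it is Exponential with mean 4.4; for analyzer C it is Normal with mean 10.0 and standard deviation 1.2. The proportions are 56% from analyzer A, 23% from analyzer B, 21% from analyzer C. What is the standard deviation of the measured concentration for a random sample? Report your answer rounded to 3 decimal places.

4.096

Per component, A: μ=2, E[X²]=8; B: μ=4.4, E[X²]=38.72; C: μ=10, E[X²]=101.44.
E[X] = 0.56·2 + 0.23·4.4 + 0.21·10 = 4.232.
E[X²] = 0.56·8 + 0.23·38.72 + 0.21·101.44 = 34.688.
Var(X) = E[X²] − (E[X])² = 34.688 − 17.9098 = 16.7782.
SD(X) = √16.7782 = 4.09612.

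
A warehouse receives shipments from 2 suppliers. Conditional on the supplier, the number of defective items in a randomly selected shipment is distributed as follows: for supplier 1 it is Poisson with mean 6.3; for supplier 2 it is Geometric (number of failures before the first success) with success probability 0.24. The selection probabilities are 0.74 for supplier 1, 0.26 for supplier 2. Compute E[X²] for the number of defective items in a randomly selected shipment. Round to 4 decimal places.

40.0704

For each component E[X²] = Var + (mean)², giving 1: 45.99; 2: 23.2222.
Overall E[X²] = 0.74·45.99 + 0.26·23.2222 = 40.0704.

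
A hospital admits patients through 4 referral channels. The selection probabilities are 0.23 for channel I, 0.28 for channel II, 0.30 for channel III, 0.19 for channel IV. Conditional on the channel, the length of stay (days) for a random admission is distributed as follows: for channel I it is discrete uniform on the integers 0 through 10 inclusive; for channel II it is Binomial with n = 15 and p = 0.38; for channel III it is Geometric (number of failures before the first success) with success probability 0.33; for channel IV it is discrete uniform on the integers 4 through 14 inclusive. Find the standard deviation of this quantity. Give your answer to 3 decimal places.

3.585

Per component, I: μ=5, E[X²]=35; II: μ=5.7, E[X²]=36.024; III: μ=2.0303, E[X²]=10.2746; IV: μ=9, E[X²]=91.
E[X] = 0.23·5 + 0.28·5.7 + 0.3·2.0303 + 0.19·9 = 5.06509.
E[X²] = 0.23·35 + 0.28·36.024 + 0.3·10.2746 + 0.19·91 = 38.5091.
Var(X) = E[X²] − (E[X])² = 38.5091 − 25.6551 = 12.8539.
SD(X) = √12.8539 = 3.58524.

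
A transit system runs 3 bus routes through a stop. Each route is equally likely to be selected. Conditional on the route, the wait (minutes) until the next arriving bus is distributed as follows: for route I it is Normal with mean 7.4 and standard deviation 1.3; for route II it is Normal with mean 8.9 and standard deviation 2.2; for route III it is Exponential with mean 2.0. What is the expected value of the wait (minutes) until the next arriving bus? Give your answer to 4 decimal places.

Component means — I: 7.4; II: 8.9; III: 2.
E[X] = 0.333333·7.4 + 0.333333·8.9 + 0.333333·2 = 6.1.

6.1000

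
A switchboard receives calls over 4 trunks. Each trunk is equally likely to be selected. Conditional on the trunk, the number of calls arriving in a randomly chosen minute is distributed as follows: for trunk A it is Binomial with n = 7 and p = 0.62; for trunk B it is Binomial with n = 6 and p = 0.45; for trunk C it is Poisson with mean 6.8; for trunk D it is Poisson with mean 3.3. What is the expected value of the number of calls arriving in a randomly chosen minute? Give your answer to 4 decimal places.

4.2850

Component means — A: 4.34; B: 2.7; C: 6.8; D: 3.3.
E[X] = 0.25·4.34 + 0.25·2.7 + 0.25·6.8 + 0.25·3.3 = 4.285.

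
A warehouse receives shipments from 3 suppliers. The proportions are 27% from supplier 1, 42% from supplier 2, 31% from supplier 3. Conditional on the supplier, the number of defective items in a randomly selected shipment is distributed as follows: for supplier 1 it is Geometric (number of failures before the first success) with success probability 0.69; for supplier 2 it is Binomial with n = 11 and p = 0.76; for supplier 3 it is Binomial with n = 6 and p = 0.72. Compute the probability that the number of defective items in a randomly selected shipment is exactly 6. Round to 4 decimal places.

0.0731

Conditional on each supplier, P(X = 6): 1: 0.000612378; 2: 0.0708891; 3: 0.139314.
By total probability, P(X = 6) = 0.27·0.000612378 + 0.42·0.0708891 + 0.31·0.139314 = 0.0731261.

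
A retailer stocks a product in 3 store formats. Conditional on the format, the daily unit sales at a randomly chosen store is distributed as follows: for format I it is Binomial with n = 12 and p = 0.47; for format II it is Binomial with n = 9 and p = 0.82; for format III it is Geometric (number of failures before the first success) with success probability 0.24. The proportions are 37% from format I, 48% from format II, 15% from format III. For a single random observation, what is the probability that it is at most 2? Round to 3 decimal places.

0.096

Conditional on each format, P(X ≤ 2): I: 0.0312165; II: 0.000156528; III: 0.561024.
By total probability, P(X ≤ 2) = 0.37·0.0312165 + 0.48·0.000156528 + 0.15·0.561024 = 0.0957789.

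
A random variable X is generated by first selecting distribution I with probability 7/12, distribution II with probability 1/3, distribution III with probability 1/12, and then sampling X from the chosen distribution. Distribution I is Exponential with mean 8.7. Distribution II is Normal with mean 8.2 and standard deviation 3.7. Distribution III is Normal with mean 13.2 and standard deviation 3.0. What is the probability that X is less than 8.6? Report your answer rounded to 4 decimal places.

0.5525

Conditional on each component, P(X < 8.6): I: 0.627868; II: 0.543045; III: 0.0625969.
By total probability, P(X < 8.6) = 0.583333·0.627868 + 0.333333·0.543045 + 0.0833333·0.0625969 = 0.552488.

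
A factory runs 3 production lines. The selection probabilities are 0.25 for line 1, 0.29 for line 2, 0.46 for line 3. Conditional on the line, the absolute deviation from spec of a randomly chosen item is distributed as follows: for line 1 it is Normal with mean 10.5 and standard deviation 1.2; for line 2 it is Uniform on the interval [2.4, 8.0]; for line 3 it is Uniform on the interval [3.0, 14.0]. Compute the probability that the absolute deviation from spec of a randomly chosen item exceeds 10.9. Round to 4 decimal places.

0.2220

Conditional on each line, P(X > 10.9): 1: 0.369441; 2: 0; 3: 0.281818.
By total probability, P(X > 10.9) = 0.25·0.369441 + 0.29·0 + 0.46·0.281818 = 0.221997.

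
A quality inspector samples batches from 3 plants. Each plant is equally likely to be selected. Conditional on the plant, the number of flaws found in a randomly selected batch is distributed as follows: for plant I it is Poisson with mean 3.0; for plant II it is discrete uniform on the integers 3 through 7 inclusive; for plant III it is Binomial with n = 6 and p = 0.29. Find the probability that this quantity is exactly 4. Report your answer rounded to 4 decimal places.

0.1405

Conditional on each plant, P(X = 4): I: 0.168031; II: 0.2; III: 0.0534811.
By total probability, P(X = 4) = 0.333333·0.168031 + 0.333333·0.2 + 0.333333·0.0534811 = 0.140504.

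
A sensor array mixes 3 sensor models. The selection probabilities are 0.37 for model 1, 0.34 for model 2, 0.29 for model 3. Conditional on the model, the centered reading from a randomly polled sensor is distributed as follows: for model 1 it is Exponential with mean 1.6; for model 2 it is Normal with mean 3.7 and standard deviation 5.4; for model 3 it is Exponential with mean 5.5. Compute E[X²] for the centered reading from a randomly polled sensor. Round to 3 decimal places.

34.008

For each component E[X²] = Var + (mean)², giving 1: 5.12; 2: 42.85; 3: 60.5.
Overall E[X²] = 0.37·5.12 + 0.34·42.85 + 0.29·60.5 = 34.0084.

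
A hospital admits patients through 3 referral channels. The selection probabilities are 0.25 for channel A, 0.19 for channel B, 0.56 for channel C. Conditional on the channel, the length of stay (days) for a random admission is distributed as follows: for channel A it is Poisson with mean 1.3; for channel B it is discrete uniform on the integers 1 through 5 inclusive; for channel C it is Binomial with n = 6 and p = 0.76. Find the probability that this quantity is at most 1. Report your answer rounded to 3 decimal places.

Conditional on each channel, P(X ≤ 1): A: 0.626823; B: 0.2; C: 0.00382206.
By total probability, P(X ≤ 1) = 0.25·0.626823 + 0.19·0.2 + 0.56·0.00382206 = 0.196846.

0.197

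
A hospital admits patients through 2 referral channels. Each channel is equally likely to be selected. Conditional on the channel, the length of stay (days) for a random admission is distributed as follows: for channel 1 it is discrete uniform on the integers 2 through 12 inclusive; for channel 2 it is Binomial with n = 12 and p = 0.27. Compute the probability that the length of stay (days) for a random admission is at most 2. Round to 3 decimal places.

Conditional on each channel, P(X ≤ 2): 1: 0.0909091; 2: 0.331325.
By total probability, P(X ≤ 2) = 0.5·0.0909091 + 0.5·0.331325 = 0.211117.

0.211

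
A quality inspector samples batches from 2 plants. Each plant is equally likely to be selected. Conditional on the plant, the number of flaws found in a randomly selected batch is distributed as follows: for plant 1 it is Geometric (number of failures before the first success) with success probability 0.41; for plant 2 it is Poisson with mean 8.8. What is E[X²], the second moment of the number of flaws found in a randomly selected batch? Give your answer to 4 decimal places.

For each component E[X²] = Var + (mean)², giving 1: 5.58061; 2: 86.24.
Overall E[X²] = 0.5·5.58061 + 0.5·86.24 = 45.9103.

45.9103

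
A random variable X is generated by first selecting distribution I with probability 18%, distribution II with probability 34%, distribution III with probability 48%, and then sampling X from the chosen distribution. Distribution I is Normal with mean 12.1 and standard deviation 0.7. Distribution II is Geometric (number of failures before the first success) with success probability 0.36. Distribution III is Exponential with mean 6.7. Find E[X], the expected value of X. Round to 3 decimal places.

5.998

Component means — I: 12.1; II: 1.77778; III: 6.7.
E[X] = 0.18·12.1 + 0.34·1.77778 + 0.48·6.7 = 5.99844.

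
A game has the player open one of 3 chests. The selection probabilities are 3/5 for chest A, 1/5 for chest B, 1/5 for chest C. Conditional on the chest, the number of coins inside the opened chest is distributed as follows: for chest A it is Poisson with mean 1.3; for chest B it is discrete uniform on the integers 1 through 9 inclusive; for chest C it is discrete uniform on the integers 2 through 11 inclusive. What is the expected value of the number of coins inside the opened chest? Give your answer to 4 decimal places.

Component means — A: 1.3; B: 5; C: 6.5.
E[X] = 0.6·1.3 + 0.2·5 + 0.2·6.5 = 3.08.

3.0800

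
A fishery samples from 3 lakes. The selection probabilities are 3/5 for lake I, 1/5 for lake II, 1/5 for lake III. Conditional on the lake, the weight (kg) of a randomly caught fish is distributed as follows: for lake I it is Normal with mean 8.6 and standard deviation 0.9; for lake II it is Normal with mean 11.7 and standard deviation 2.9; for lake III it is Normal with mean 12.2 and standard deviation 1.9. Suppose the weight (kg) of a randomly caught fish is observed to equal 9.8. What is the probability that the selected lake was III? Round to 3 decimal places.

Likelihoods f(9.8 | ·): I: 0.182233; II: 0.110994; III: 0.0945547.
Posterior ∝ prior × likelihood. Numerator for III: 0.2·0.0945547 = 0.0189109.
Normalizing constant: 0.6·0.182233 + 0.2·0.110994 + 0.2·0.0945547 = 0.15045.
P(III | observation) = 0.0189109 / 0.15045 = 0.125696.

0.126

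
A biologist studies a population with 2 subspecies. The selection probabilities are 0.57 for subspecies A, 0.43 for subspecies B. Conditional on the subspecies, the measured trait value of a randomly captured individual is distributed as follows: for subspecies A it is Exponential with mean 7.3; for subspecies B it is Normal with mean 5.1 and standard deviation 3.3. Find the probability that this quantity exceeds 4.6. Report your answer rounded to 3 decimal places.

Conditional on each subspecies, P(X > 4.6): A: 0.532519; B: 0.560215.
By total probability, P(X > 4.6) = 0.57·0.532519 + 0.43·0.560215 = 0.544428.

0.544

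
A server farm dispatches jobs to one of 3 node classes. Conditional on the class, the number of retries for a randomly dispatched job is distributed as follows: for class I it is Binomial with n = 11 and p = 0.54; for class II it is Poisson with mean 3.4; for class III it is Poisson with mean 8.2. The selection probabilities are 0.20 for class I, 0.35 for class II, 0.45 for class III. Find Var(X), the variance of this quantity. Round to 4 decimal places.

Per component, I: μ=5.94, E[X²]=38.016; II: μ=3.4, E[X²]=14.96; III: μ=8.2, E[X²]=75.44.
E[X] = 0.2·5.94 + 0.35·3.4 + 0.45·8.2 = 6.068.
E[X²] = 0.2·38.016 + 0.35·14.96 + 0.45·75.44 = 46.7872.
Var(X) = E[X²] − (E[X])² = 46.7872 − 36.8206 = 9.96658.

9.9666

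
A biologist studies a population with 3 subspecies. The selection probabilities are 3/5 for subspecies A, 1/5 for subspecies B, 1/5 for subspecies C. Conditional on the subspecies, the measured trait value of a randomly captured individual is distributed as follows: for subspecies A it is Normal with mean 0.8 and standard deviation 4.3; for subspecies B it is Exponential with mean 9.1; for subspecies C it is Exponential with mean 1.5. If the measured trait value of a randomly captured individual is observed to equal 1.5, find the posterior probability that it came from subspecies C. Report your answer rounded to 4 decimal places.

Likelihoods f(1.5 | ·): A: 0.091556; B: 0.0931905; C: 0.245253.
Posterior ∝ prior × likelihood. Numerator for C: 0.2·0.245253 = 0.0490506.
Normalizing constant: 0.6·0.091556 + 0.2·0.0931905 + 0.2·0.245253 = 0.122622.
P(C | observation) = 0.0490506 / 0.122622 = 0.400014.

0.4000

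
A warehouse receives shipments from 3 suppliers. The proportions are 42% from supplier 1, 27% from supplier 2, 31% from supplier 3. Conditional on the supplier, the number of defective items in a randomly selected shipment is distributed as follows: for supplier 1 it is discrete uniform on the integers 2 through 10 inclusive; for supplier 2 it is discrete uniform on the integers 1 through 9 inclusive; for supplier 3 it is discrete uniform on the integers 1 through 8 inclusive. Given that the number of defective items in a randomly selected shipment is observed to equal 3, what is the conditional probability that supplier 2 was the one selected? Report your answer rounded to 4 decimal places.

Likelihoods P(X=3 | ·): 1: 0.111111; 2: 0.111111; 3: 0.125.
Posterior ∝ prior × likelihood. Numerator for 2: 0.27·0.111111 = 0.03.
Normalizing constant: 0.42·0.111111 + 0.27·0.111111 + 0.31·0.125 = 0.115417.
P(2 | observation) = 0.03 / 0.115417 = 0.259928.

0.2599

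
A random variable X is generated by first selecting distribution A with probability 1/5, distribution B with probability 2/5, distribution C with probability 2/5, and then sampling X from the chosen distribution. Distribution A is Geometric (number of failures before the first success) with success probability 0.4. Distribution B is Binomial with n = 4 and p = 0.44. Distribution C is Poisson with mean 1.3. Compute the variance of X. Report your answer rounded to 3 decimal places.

1.707

Per component, A: μ=1.5, E[X²]=6; B: μ=1.76, E[X²]=4.0832; C: μ=1.3, E[X²]=2.99.
E[X] = 0.2·1.5 + 0.4·1.76 + 0.4·1.3 = 1.524.
E[X²] = 0.2·6 + 0.4·4.0832 + 0.4·2.99 = 4.02928.
Var(X) = E[X²] − (E[X])² = 4.02928 − 2.32258 = 1.7067.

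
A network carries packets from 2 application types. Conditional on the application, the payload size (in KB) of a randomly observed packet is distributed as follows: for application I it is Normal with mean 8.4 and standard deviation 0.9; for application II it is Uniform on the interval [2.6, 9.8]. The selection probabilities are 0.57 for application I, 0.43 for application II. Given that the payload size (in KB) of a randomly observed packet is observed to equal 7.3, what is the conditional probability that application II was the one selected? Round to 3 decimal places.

0.333

Likelihoods f(7.3 | ·): I: 0.210033; II: 0.138889.
Posterior ∝ prior × likelihood. Numerator for II: 0.43·0.138889 = 0.0597222.
Normalizing constant: 0.57·0.210033 + 0.43·0.138889 = 0.179441.
P(II | observation) = 0.0597222 / 0.179441 = 0.332824.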